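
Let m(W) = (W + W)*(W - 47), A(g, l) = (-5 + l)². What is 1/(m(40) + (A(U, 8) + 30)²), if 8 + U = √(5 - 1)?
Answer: 1/961 ≈ 0.0010406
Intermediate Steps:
U = -6 (U = -8 + √(5 - 1) = -8 + √4 = -8 + 2 = -6)
m(W) = 2*W*(-47 + W) (m(W) = (2*W)*(-47 + W) = 2*W*(-47 + W))
1/(m(40) + (A(U, 8) + 30)²) = 1/(2*40*(-47 + 40) + ((-5 + 8)² + 30)²) = 1/(2*40*(-7) + (3² + 30)²) = 1/(-560 + (9 + 30)²) = 1/(-560 + 39²) = 1/(-560 + 1521) = 1/961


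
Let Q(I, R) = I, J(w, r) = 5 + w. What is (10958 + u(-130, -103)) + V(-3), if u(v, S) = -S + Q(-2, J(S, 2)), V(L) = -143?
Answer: 10916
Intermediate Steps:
u(v, S) = -2 - S (u(v, S) = -S - 2 = -2 - S)
(10958 + u(-130, -103)) + V(-3) = (10958 + (-2 - 1*(-103))) - 143 = (10958 + (-2 + 103)) - 143 = (10958 + 101) - 143 = 11059 - 143 = 10916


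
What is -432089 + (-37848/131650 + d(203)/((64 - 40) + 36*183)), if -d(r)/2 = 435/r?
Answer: -219403727799311/507774050 ≈ -4.3209e+5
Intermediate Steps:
d(r) = -870/r
-432089 + (-37848/131650 + d(203)/((64 - 40) + 36*183)) = -432089 + (-37848/131650 + (-870/203)/((64 - 40) + 36*183)) = -432089 + (-37848*1/131650 + (-870*1/203)/(24 + 6588)) = -432089 + (-18924/65825 - 30/7/6612) = -432089 + (-18924/65825 - 30/7*1/6612) = -432089 + (-18924/65825 - 5/7714) = -432089 - 146308861/507774050 = -219403727799311/507774050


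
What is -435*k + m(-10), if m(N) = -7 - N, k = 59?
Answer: -25662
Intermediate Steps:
-435*k + m(-10) = -435*59 + (-7 - 1*(-10)) = -25665 + (-7 + 10) = -25665 + 3 = -25662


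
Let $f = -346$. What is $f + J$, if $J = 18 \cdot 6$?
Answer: $-238$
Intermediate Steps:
$J = 108$
$f + J = -346 + 108 = -238$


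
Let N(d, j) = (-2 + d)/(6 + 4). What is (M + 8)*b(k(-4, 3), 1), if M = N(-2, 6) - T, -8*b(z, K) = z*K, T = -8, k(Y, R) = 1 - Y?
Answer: -39/4 ≈ -9.7500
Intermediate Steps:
b(z, K) = -K*z/8 (b(z, K) = -z*K/8 = -K*z/8)
N(d, j) = -⅕ + d/10 (N(d, j) = (-2 + d)/10 = (-2 + d)*(⅒) = -⅕ + d/10)
M = 38/5 (M = (-⅕ + (⅒)*(-2)) - 1*(-8) = (-⅕ - ⅕) + 8 = -⅖ + 8 = 38/5 ≈ 7.6000)
(M + 8)*b(k(-4, 3), 1) = (38/5 + 8)*(-⅛*1*(1 - 1*(-4))) = 78*(-⅛*1*(1 + 4))/5 = 78*(-⅛*1*5)/5 = (78/5)*(-5/8) = -39/4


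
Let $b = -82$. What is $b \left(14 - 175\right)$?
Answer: $13202$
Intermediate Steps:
$b \left(14 - 175\right) = - 82 \left(14 - 175\right) = \left(-82\right) \left(-161\right) = 13202$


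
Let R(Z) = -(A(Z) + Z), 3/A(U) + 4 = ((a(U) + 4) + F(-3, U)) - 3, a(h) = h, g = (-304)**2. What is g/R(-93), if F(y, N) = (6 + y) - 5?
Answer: 9056768/9117 ≈ 993.39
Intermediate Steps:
g = 92416
F(y, N) = 1 + y
A(U) = 3/(-5 + U) (A(U) = 3/(-4 + (((U + 4) + (1 - 3)) - 3)) = 3/(-4 + (((4 + U) - 2) - 3)) = 3/(-4 + ((2 + U) - 3)) = 3/(-4 + (-1 + U)) = 3/(-5 + U))
R(Z) = -Z - 3/(-5 + Z) (R(Z) = -(3/(-5 + Z) + Z) = -(Z + 3/(-5 + Z)) = -Z - 3/(-5 + Z))
g/R(-93) = 92416/(((-3 - 1*(-93)*(-5 - 93))/(-5 - 93))) = 92416/(((-3 - 1*(-93)*(-98))/(-98))) = 92416/((-(-3 - 9114)/98)) = 92416/((-1/98*(-9117))) = 92416/(9117/98) = 92416*(98/9117) = 9056768/9117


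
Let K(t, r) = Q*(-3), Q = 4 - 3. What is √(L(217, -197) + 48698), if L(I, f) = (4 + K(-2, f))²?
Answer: 3*√5411 ≈ 220.68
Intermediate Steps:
Q = 1
K(t, r) = -3 (K(t, r) = 1*(-3) = -3)
L(I, f) = 1 (L(I, f) = (4 - 3)² = 1² = 1)
√(L(217, -197) + 48698) = √(1 + 48698) = √48699 = 3*√5411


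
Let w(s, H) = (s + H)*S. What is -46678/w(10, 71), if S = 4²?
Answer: -23339/648 ≈ -36.017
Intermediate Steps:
S = 16
w(s, H) = 16*H + 16*s (w(s, H) = (s + H)*16 = (H + s)*16 = 16*H + 16*s)
-46678/w(10, 71) = -46678/(16*71 + 16*10) = -46678/(1136 + 160) = -46678/1296 = -46678*1/1296 = -23339/648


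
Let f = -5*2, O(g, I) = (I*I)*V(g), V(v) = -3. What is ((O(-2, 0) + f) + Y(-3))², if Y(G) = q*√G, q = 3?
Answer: 73 - 60*I*√3 ≈ 73.0 - 103.92*I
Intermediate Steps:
Y(G) = 3*√G
O(g, I) = -3*I² (O(g, I) = (I*I)*(-3) = I²*(-3) = -3*I²)
f = -10
((O(-2, 0) + f) + Y(-3))² = ((-3*0² - 10) + 3*√(-3))² = ((-3*0 - 10) + 3*(I*√3))² = ((0 - 10) + 3*I*√3)² = (-10 + 3*I*√3)²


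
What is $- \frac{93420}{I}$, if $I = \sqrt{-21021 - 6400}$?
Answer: $\frac{93420 i \sqrt{27421}}{27421} \approx 564.15 i$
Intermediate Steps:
$I = i \sqrt{27421}$ ($I = \sqrt{-27421} = i \sqrt{27421} \approx 165.59 i$)
$- \frac{93420}{I} = - \frac{93420}{i \sqrt{27421}} = - 93420 \left(- \frac{i \sqrt{27421}}{27421}\right) = \frac{93420 i \sqrt{27421}}{27421}$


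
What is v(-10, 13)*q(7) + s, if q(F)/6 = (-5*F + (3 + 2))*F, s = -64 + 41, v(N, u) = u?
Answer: -16403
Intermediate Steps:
s = -23
q(F) = 6*F*(5 - 5*F) (q(F) = 6*((-5*F + (3 + 2))*F) = 6*((-5*F + 5)*F) = 6*((5 - 5*F)*F) = 6*(F*(5 - 5*F)) = 6*F*(5 - 5*F))
v(-10, 13)*q(7) + s = 13*(30*7*(1 - 1*7)) - 23 = 13*(30*7*(1 - 7)) - 23 = 13*(30*7*(-6)) - 23 = 13*(-1260) - 23 = -16380 - 23 = -16403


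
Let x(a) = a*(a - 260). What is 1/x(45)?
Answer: -1/9675 ≈ -0.00010336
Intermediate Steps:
x(a) = a*(-260 + a)
1/x(45) = 1/(45*(-260 + 45)) = 1/(45*(-215)) = 1/(-9675) = -1/9675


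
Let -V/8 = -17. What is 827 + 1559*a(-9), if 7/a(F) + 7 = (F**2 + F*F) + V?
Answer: 251570/291 ≈ 864.50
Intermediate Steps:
V = 136 (V = -8*(-17) = 136)
a(F) = 7/(129 + 2*F**2) (a(F) = 7/(-7 + ((F**2 + F*F) + 136)) = 7/(-7 + ((F**2 + F**2) + 136)) = 7/(-7 + (2*F**2 + 136)) = 7/(-7 + (136 + 2*F**2)) = 7/(129 + 2*F**2))
827 + 1559*a(-9) = 827 + 1559*(7/(129 + 2*(-9)**2)) = 827 + 1559*(7/(129 + 2*81)) = 827 + 1559*(7/(129 + 162)) = 827 + 1559*(7/291) = 827 + 10913/291 = 251570/291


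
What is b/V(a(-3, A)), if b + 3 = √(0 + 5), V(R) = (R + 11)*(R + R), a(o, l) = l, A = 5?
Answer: -3/160 + √5/160 ≈ -0.0047746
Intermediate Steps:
V(R) = 2*R*(11 + R) (V(R) = (11 + R)*(2*R) = 2*R*(11 + R))
b = -3 + √5 (b = -3 + √(0 + 5) = -3 + √5 ≈ -0.76393)
b/V(a(-3, A)) = (-3 + √5)/((2*5*(11 + 5))) = (-3 + √5)/((2*5*16)) = (-3 + √5)/160 = (-3 + √5)*(1/160) = -3/160 + √5/160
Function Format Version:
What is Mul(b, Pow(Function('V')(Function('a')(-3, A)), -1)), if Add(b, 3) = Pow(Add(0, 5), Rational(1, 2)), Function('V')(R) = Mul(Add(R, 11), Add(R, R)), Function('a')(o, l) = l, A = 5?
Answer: Add(Rational(-3, 160), Mul(Rational(1, 160), Pow(5, Rational(1, 2)))) ≈ -0.0047746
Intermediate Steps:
Function('V')(R) = Mul(2, R, Add(11, R)) (Function('V')(R) = Mul(Add(11, R), Mul(2, R)) = Mul(2, R, Add(11, R)))
b = Add(-3, Pow(5, Rational(1, 2))) (b = Add(-3, Pow(Add(0, 5), Rational(1, 2))) = Add(-3, Pow(5, Rational(1, 2))) ≈ -0.76393)
Mul(b, Pow(Function('V')(Function('a')(-3, A)), -1)) = Mul(Add(-3, Pow(5, Rational(1, 2))), Pow(Mul(2, 5, Add(11, 5)), -1)) = Mul(Add(-3, Pow(5, Rational(1, 2))), Pow(Mul(2, 5, 16), -1)) = Mul(Add(-3, Pow(5, Rational(1, 2))), Pow(160, -1)) = Mul(Add(-3, Pow(5, Rational(1, 2))), Rational(1, 160)) = Add(Rational(-3, 160), Mul(Rational(1, 160), Pow(5, Rational(1, 2))))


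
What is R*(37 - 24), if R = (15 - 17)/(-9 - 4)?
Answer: 2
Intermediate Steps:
R = 2/13 (R = -2/(-13) = -2*(-1/13) = 2/13 ≈ 0.15385)
R*(37 - 24) = 2*(37 - 24)/13 = (2/13)*13 = 2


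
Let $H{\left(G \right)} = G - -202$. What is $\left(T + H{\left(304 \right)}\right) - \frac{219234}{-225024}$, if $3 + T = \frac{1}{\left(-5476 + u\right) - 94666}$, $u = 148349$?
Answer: $\frac{911163003061}{1807955328} \approx 503.97$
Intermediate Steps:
$H{\left(G \right)} = 202 + G$ ($H{\left(G \right)} = G + 202 = 202 + G$)
$T = - \frac{144620}{48207}$ ($T = -3 + \frac{1}{\left(-5476 + 148349\right) - 94666} = -3 + \frac{1}{142873 - 94666} = -3 + \frac{1}{48207} = - \frac{144620}{48207} \approx -3.0$)
$\left(T + H{\left(304 \right)}\right) - \frac{219234}{-225024} = \left(- \frac{144620}{48207} + \left(202 + 304\right)\right) - \frac{219234}{-225024} = \left(- \frac{144620}{48207} + 506\right) - - \frac{36539}{37504} = \frac{24248122}{48207} + \frac{36539}{37504} = \frac{911163003061}{1807955328}$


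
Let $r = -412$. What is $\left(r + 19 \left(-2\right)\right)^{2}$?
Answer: $202500$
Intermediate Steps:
$\left(r + 19 \left(-2\right)\right)^{2} = \left(-412 + 19 \left(-2\right)\right)^{2} = \left(-412 - 38\right)^{2} = \left(-450\right)^{2} = 202500$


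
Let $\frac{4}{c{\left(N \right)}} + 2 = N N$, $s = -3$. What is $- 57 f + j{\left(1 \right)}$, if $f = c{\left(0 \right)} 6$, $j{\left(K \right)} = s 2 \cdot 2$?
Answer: $672$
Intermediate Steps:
$c{\left(N \right)} = \frac{4}{-2 + N^{2}}$ ($c{\left(N \right)} = \frac{4}{-2 + N N} = \frac{4}{-2 + N^{2}}$)
$j{\left(K \right)} = -12$ ($j{\left(K \right)} = \left(-3\right) 2 \cdot 2 = \left(-6\right) 2 = -12$)
$f = -12$ ($f = \frac{4}{-2 + 0^{2}} \cdot 6 = \frac{4}{-2 + 0} \cdot 6 = \frac{4}{-2} \cdot 6 = 4 \left(- \frac{1}{2}\right) 6 = \left(-2\right) 6 = -12$)
$- 57 f + j{\left(1 \right)} = \left(-57\right) \left(-12\right) - 12 = 684 - 12 = 672$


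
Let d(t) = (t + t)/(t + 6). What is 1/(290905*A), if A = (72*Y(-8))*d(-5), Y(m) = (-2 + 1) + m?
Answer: 1/1885064400 ≈ 5.3049e-10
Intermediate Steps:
Y(m) = -1 + m
d(t) = 2*t/(6 + t) (d(t) = (2*t)/(6 + t) = 2*t/(6 + t))
A = 6480 (A = (72*(-1 - 8))*(2*(-5)/(6 - 5)) = (72*(-9))*(2*(-5)/1) = -1296*(-5) = -648*(-10) = 6480)
1/(290905*A) = 1/(290905*6480) = (1/290905)*(1/6480) = 1/1885064400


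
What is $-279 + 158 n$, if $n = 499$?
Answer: $78563$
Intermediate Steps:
$-279 + 158 n = -279 + 158 \cdot 499 = -279 + 78842 = 78563$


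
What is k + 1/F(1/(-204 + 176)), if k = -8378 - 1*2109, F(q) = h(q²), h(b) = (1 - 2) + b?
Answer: -8212105/783 ≈ -10488.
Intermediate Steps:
h(b) = -1 + b
F(q) = -1 + q²
k = -10487 (k = -8378 - 2109 = -10487)
k + 1/F(1/(-204 + 176)) = -10487 + 1/(-1 + (1/(-204 + 176))²) = -10487 + 1/(-1 + (1/(-28))²) = -10487 + 1/(-1 + (-1/28)²) = -10487 + 1/(-1 + 1/784) = -10487 + 1/(-783/784) = -10487 - 784/783 = -8212105/783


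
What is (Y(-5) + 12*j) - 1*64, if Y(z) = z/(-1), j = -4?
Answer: -107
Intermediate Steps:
Y(z) = -z (Y(z) = z*(-1) = -z)
(Y(-5) + 12*j) - 1*64 = (-1*(-5) + 12*(-4)) - 1*64 = (5 - 48) - 64 = -43 - 64 = -107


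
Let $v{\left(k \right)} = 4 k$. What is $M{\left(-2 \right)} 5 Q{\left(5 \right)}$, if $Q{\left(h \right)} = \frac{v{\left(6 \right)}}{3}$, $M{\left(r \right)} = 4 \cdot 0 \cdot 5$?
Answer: $0$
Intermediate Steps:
$M{\left(r \right)} = 0$ ($M{\left(r \right)} = 0 \cdot 5 = 0$)
$Q{\left(h \right)} = 8$ ($Q{\left(h \right)} = \frac{4 \cdot 6}{3} = 24 \cdot \frac{1}{3} = 8$)
$M{\left(-2 \right)} 5 Q{\left(5 \right)} = 0 \cdot 5 \cdot 8 = 0 \cdot 8 = 0$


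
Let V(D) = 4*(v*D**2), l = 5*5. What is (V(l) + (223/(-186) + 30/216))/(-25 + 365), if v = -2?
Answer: -5581183/379440 ≈ -14.709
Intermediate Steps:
l = 25
V(D) = -8*D**2 (V(D) = 4*(-2*D**2) = -8*D**2)
(V(l) + (223/(-186) + 30/216))/(-25 + 365) = (-8*25**2 + (223/(-186) + 30/216))/(-25 + 365) = (-8*625 + (223*(-1/186) + 30*(1/216)))/340 = (-5000 + (-223/186 + 5/36))*(1/340) = (-5000 - 1183/1116)*(1/340) = -5581183/1116*1/340 = -5581183/379440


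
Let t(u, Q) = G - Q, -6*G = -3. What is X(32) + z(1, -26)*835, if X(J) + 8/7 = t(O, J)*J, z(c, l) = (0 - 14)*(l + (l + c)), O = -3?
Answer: 4166266/7 ≈ 5.9518e+5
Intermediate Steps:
G = ½ (G = -⅙*(-3) = ½ ≈ 0.50000)
t(u, Q) = ½ - Q
z(c, l) = -28*l - 14*c (z(c, l) = -14*(l + (c + l)) = -14*(c + 2*l) = -28*l - 14*c)
X(J) = -8/7 + J*(½ - J) (X(J) = -8/7 + (½ - J)*J = -8/7 + J*(½ - J))
X(32) + z(1, -26)*835 = (-8/7 + (½)*32 - 1*32²) + (-28*(-26) - 14*1)*835 = (-8/7 + 16 - 1*1024) + (728 - 14)*835 = (-8/7 + 16 - 1024) + 714*835 = -7064/7 + 596190 = 4166266/7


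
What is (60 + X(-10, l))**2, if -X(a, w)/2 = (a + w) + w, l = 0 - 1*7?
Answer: 11664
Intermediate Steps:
l = -7 (l = 0 - 7 = -7)
X(a, w) = -4*w - 2*a (X(a, w) = -2*((a + w) + w) = -2*(a + 2*w) = -4*w - 2*a)
(60 + X(-10, l))**2 = (60 + (-4*(-7) - 2*(-10)))**2 = (60 + (28 + 20))**2 = (60 + 48)**2 = 108**2 = 11664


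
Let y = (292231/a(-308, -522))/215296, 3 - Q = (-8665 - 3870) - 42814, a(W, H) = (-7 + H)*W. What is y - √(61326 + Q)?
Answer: 292231/35078607872 - √116678 ≈ -341.58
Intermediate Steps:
a(W, H) = W*(-7 + H)
Q = 55352 (Q = 3 - ((-8665 - 3870) - 42814) = 3 - (-12535 - 42814) = 3 - 1*(-55349) = 3 + 55349 = 55352)
y = 292231/35078607872 (y = (292231/((-308*(-7 - 522))))/215296 = (292231/((-308*(-529))))*(1/215296) = (292231/162932)*(1/215296) = 292231/35078607872 ≈ 8.3307e-6)
y - √(61326 + Q) = 292231/35078607872 - √(61326 + 55352) = 292231/35078607872 - √116678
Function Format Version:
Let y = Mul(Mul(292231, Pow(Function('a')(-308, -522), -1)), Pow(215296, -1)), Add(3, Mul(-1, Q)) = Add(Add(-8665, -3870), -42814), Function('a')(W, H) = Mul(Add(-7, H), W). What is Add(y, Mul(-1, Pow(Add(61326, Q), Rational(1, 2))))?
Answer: Add(Rational(292231, 35078607872), Mul(-1, Pow(116678, Rational(1, 2)))) ≈ -341.58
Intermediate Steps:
Function('a')(W, H) = Mul(W, Add(-7, H))
Q = 55352 (Q = Add(3, Mul(-1, Add(Add(-8665, -3870), -42814))) = Add(3, Mul(-1, Add(-12535, -42814))) = Add(3, Mul(-1, -55349)) = Add(3, 55349) = 55352)
y = Rational(292231, 35078607872) (y = Mul(Mul(292231, Pow(Mul(-308, Add(-7, -522)), -1)), Pow(215296, -1)) = Mul(Mul(292231, Pow(Mul(-308, -529), -1)), Rational(1, 215296)) = Mul(Mul(292231, Pow(162932, -1)), Rational(1, 215296)) = Mul(Mul(292231, Rational(1, 162932)), Rational(1, 215296)) = Mul(Rational(292231, 162932), Rational(1, 215296)) = Rational(292231, 35078607872) ≈ 8.3307e-6)
Add(y, Mul(-1, Pow(Add(61326, Q), Rational(1, 2)))) = Add(Rational(292231, 35078607872), Mul(-1, Pow(Add(61326, 55352), Rational(1, 2)))) = Add(Rational(292231, 35078607872), Mul(-1, Pow(116678, Rational(1, 2))))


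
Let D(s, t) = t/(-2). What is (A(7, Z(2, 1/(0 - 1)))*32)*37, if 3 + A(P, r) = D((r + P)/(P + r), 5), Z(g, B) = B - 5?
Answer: -6512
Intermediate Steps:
Z(g, B) = -5 + B
D(s, t) = -t/2 (D(s, t) = t*(-½) = -t/2)
A(P, r) = -11/2 (A(P, r) = -3 - ½*5 = -3 - 5/2 = -11/2)
(A(7, Z(2, 1/(0 - 1)))*32)*37 = -11/2*32*37 = -176*37 = -6512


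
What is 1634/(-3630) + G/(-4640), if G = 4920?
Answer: -318017/210540 ≈ -1.5105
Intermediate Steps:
1634/(-3630) + G/(-4640) = 1634/(-3630) + 4920/(-4640) = 1634*(-1/3630) + 4920*(-1/4640) = -817/1815 - 123/116 = -318017/210540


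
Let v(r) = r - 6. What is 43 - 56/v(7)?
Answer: -13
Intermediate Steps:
v(r) = -6 + r
43 - 56/v(7) = 43 - 56/(-6 + 7) = 43 - 56/1 = 43 + 1*(-56) = 43 - 56 = -13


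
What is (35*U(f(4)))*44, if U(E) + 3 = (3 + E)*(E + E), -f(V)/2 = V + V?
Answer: 636020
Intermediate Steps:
f(V) = -4*V (f(V) = -2*(V + V) = -4*V)
U(E) = -3 + 2*E*(3 + E) (U(E) = -3 + (3 + E)*(E + E) = -3 + (3 + E)*(2*E) = -3 + 2*E*(3 + E))
(35*U(f(4)))*44 = (35*(-3 + 2*(-4*4)**2 + 6*(-4*4)))*44 = (35*(-3 + 2*(-16)**2 + 6*(-16)))*44 = (35*(-3 + 2*256 - 96))*44 = (35*(-3 + 512 - 96))*44 = (35*413)*44 = 14455*44 = 636020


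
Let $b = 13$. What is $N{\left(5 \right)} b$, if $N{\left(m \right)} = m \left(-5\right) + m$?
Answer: $-260$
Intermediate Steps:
$N{\left(m \right)} = - 4 m$ ($N{\left(m \right)} = - 5 m + m = - 4 m$)
$N{\left(5 \right)} b = \left(-4\right) 5 \cdot 13 = \left(-20\right) 13 = -260$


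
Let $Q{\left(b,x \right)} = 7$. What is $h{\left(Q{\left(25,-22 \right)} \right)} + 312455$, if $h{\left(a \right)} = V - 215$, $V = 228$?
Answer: $312468$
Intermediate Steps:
$h{\left(a \right)} = 13$ ($h{\left(a \right)} = 228 - 215 = 13$)
$h{\left(Q{\left(25,-22 \right)} \right)} + 312455 = 13 + 312455 = 312468$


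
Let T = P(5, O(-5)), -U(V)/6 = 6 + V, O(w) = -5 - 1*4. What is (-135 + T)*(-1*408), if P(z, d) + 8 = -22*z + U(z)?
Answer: 130152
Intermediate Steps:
O(w) = -9 (O(w) = -5 - 4 = -9)
U(V) = -36 - 6*V (U(V) = -6*(6 + V) = -36 - 6*V)
P(z, d) = -44 - 28*z (P(z, d) = -8 + (-22*z + (-36 - 6*z)) = -8 + (-36 - 28*z) = -44 - 28*z)
T = -184 (T = -44 - 28*5 = -44 - 140 = -184)
(-135 + T)*(-1*408) = (-135 - 184)*(-1*408) = -319*(-408) = 130152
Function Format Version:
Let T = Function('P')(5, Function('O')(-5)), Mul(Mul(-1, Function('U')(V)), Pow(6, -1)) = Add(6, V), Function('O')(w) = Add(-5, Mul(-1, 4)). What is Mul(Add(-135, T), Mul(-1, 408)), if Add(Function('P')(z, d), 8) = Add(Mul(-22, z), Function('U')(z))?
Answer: 130152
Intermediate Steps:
Function('O')(w) = -9 (Function('O')(w) = Add(-5, -4) = -9)
Function('U')(V) = Add(-36, Mul(-6, V)) (Function('U')(V) = Mul(-6, Add(6, V)) = Add(-36, Mul(-6, V)))
Function('P')(z, d) = Add(-44, Mul(-28, z)) (Function('P')(z, d) = Add(-8, Add(Mul(-22, z), Add(-36, Mul(-6, z)))) = Add(-8, Add(-36, Mul(-28, z))) = Add(-44, Mul(-28, z)))
T = -184 (T = Add(-44, Mul(-28, 5)) = Add(-44, -140) = -184)
Mul(Add(-135, T), Mul(-1, 408)) = Mul(Add(-135, -184), Mul(-1, 408)) = Mul(-319, -408) = 130152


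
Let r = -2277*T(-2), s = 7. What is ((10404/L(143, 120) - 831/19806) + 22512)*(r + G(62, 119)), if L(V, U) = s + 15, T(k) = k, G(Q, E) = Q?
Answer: 3852529804468/36311 ≈ 1.0610e+8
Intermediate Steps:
L(V, U) = 22 (L(V, U) = 7 + 15 = 22)
r = 4554 (r = -2277*(-2) = 4554)
((10404/L(143, 120) - 831/19806) + 22512)*(r + G(62, 119)) = ((10404/22 - 831/19806) + 22512)*(4554 + 62) = ((10404*(1/22) - 831*1/19806) + 22512)*4616 = ((5202/11 - 277/6602) + 22512)*4616 = (34340557/72622 + 22512)*4616 = (1669207021/72622)*4616 = 3852529804468/36311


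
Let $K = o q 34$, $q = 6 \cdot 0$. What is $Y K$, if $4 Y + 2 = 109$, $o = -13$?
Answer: $0$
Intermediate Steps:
$q = 0$
$Y = \frac{107}{4}$ ($Y = - \frac{1}{2} + \frac{1}{4} \cdot 109 = - \frac{1}{2} + \frac{109}{4} = \frac{107}{4} \approx 26.75$)
$K = 0$ ($K = \left(-13\right) 0 \cdot 34 = 0 \cdot 34 = 0$)
$Y K = \frac{107}{4} \cdot 0 = 0$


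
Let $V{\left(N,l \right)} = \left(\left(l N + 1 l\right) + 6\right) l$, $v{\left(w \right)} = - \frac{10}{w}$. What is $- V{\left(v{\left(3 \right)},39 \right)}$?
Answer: $3315$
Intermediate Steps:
$V{\left(N,l \right)} = l \left(6 + l + N l\right)$ ($V{\left(N,l \right)} = \left(\left(N l + l\right) + 6\right) l = \left(\left(l + N l\right) + 6\right) l = \left(6 + l + N l\right) l = l \left(6 + l + N l\right)$)
$- V{\left(v{\left(3 \right)},39 \right)} = - 39 \left(6 + 39 + - \frac{10}{3} \cdot 39\right) = - 39 \left(6 + 39 + \left(-10\right) \frac{1}{3} \cdot 39\right) = - 39 \left(6 + 39 - 130\right) = - 39 \left(-85\right) = \left(-1\right) \left(-3315\right) = 3315$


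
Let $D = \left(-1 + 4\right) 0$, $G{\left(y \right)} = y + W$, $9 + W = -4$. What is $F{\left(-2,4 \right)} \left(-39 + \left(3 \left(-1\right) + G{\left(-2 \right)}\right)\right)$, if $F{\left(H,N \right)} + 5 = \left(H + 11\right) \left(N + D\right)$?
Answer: $-1767$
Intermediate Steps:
$W = -13$ ($W = -9 - 4 = -13$)
$G{\left(y \right)} = -13 + y$ ($G{\left(y \right)} = y - 13 = -13 + y$)
$D = 0$ ($D = 3 \cdot 0 = 0$)
$F{\left(H,N \right)} = -5 + N \left(11 + H\right)$ ($F{\left(H,N \right)} = -5 + \left(H + 11\right) \left(N + 0\right) = -5 + \left(11 + H\right) N = -5 + N \left(11 + H\right)$)
$F{\left(-2,4 \right)} \left(-39 + \left(3 \left(-1\right) + G{\left(-2 \right)}\right)\right) = \left(-5 + 11 \cdot 4 - 8\right) \left(-39 + \left(3 \left(-1\right) - 15\right)\right) = \left(-5 + 44 - 8\right) \left(-39 - 18\right) = 31 \left(-39 - 18\right) = 31 \left(-57\right) = -1767$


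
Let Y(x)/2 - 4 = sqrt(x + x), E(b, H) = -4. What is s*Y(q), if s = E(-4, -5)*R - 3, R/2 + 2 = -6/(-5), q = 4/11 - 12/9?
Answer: 136/5 + 272*I*sqrt(33)/165 ≈ 27.2 + 9.4698*I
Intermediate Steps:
q = -32/33 (q = 4*(1/11) - 12*1/9 = 4/11 - 4/3 = -32/33 ≈ -0.96970)
R = -8/5 (R = -4 + 2*(-6/(-5)) = -4 + 2*(-6*(-1/5)) = -4 + 2*(6/5) = -4 + 12/5 = -8/5 ≈ -1.6000)
s = 17/5 (s = -4*(-8/5) - 3 = 32/5 - 3 = 17/5 ≈ 3.4000)
Y(x) = 8 + 2*sqrt(2)*sqrt(x) (Y(x) = 8 + 2*sqrt(x + x) = 8 + 2*sqrt(2*x) = 8 + 2*(sqrt(2)*sqrt(x)) = 8 + 2*sqrt(2)*sqrt(x))
s*Y(q) = 17*(8 + 2*sqrt(2)*sqrt(-32/33))/5 = 17*(8 + 2*sqrt(2)*(4*I*sqrt(66)/33))/5 = 17*(8 + 16*I*sqrt(33)/33)/5 = 136/5 + 272*I*sqrt(33)/165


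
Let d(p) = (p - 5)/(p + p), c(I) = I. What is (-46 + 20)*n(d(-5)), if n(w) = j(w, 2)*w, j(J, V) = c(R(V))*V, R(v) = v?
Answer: -104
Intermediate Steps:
d(p) = (-5 + p)/(2*p) (d(p) = (-5 + p)/((2*p)) = (-5 + p)*(1/(2*p)) = (-5 + p)/(2*p))
j(J, V) = V² (j(J, V) = V*V = V²)
n(w) = 4*w (n(w) = 2²*w = 4*w)
(-46 + 20)*n(d(-5)) = (-46 + 20)*(4*((½)*(-5 - 5)/(-5))) = -104*(½)*(-⅕)*(-10) = -104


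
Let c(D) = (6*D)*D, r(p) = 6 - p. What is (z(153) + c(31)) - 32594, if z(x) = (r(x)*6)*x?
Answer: -161774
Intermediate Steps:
z(x) = x*(36 - 6*x) (z(x) = ((6 - x)*6)*x = (36 - 6*x)*x = x*(36 - 6*x))
c(D) = 6*D²
(z(153) + c(31)) - 32594 = (6*153*(6 - 1*153) + 6*31²) - 32594 = (6*153*(6 - 153) + 6*961) - 32594 = (6*153*(-147) + 5766) - 32594 = (-134946 + 5766) - 32594 = -129180 - 32594 = -161774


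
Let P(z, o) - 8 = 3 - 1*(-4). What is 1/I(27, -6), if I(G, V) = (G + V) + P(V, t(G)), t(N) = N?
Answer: 1/36 ≈ 0.027778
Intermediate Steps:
P(z, o) = 15 (P(z, o) = 8 + (3 - 1*(-4)) = 8 + (3 + 4) = 8 + 7 = 15)
I(G, V) = 15 + G + V (I(G, V) = (G + V) + 15 = 15 + G + V)
1/I(27, -6) = 1/(15 + 27 - 6) = 1/36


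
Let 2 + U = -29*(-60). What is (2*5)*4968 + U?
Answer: 51418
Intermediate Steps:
U = 1738 (U = -2 - 29*(-60) = -2 + 1740 = 1738)
(2*5)*4968 + U = (2*5)*4968 + 1738 = 10*4968 + 1738 = 49680 + 1738 = 51418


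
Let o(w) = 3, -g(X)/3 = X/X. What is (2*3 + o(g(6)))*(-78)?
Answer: -702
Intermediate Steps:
g(X) = -3 (g(X) = -3*X/X = -3*1 = -3)
(2*3 + o(g(6)))*(-78) = (2*3 + 3)*(-78) = (6 + 3)*(-78) = 9*(-78) = -702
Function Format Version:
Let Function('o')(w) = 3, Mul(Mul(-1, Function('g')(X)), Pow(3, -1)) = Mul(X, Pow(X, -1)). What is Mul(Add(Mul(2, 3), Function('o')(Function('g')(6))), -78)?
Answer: -702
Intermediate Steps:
Function('g')(X) = -3 (Function('g')(X) = Mul(-3, Mul(X, Pow(X, -1))) = Mul(-3, 1) = -3)
Mul(Add(Mul(2, 3), Function('o')(Function('g')(6))), -78) = Mul(Add(Mul(2, 3), 3), -78) = Mul(Add(6, 3), -78) = Mul(9, -78) = -702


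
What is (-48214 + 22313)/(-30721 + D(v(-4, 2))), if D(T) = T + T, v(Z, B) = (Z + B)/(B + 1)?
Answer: 77703/92167 ≈ 0.84307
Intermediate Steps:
v(Z, B) = (B + Z)/(1 + B)
D(T) = 2*T
(-48214 + 22313)/(-30721 + D(v(-4, 2))) = (-48214 + 22313)/(-30721 + 2*((2 - 4)/(1 + 2))) = -25901/(-30721 + 2*(-2/3)) = -25901/(-30721 + 2*((⅓)*(-2))) = -25901/(-30721 + 2*(-⅔)) = -25901/(-30721 - 4/3) = -25901/(-92167/3) = -25901*(-3/92167) = 77703/92167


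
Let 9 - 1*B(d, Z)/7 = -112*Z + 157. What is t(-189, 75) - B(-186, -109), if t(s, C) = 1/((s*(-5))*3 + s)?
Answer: 228857833/2646 ≈ 86492.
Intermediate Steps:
B(d, Z) = -1036 + 784*Z (B(d, Z) = 63 - 7*(-112*Z + 157) = 63 - 7*(157 - 112*Z) = 63 + (-1099 + 784*Z) = -1036 + 784*Z)
t(s, C) = -1/(14*s) (t(s, C) = 1/(-5*s*3 + s) = 1/(-15*s + s) = 1/(-14*s) = -1/(14*s))
t(-189, 75) - B(-186, -109) = -1/14/(-189) - (-1036 + 784*(-109)) = -1/14*(-1/189) - (-1036 - 85456) = 1/2646 - 1*(-86492) = 1/2646 + 86492 = 228857833/2646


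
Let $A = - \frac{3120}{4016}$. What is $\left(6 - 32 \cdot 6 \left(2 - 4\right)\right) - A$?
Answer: $\frac{98085}{251} \approx 390.78$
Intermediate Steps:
$A = - \frac{195}{251}$ ($A = \left(-3120\right) \frac{1}{4016} = - \frac{195}{251} \approx -0.77689$)
$\left(6 - 32 \cdot 6 \left(2 - 4\right)\right) - A = \left(6 - 32 \cdot 6 \left(2 - 4\right)\right) - - \frac{195}{251} = \left(6 - 32 \cdot 6 \left(-2\right)\right) + \frac{195}{251} = \left(6 - -384\right) + \frac{195}{251} = \left(6 + 384\right) + \frac{195}{251} = 390 + \frac{195}{251} = \frac{98085}{251}$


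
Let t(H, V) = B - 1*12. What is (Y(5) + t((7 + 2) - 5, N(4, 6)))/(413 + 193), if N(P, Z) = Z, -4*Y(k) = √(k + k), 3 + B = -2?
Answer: -17/606 - √10/2424 ≈ -0.029357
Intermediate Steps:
B = -5 (B = -3 - 2 = -5)
Y(k) = -√2*√k/4 (Y(k) = -√(k + k)/4 = -√2*√k/4)
t(H, V) = -17 (t(H, V) = -5 - 1*12 = -5 - 12 = -17)
(Y(5) + t((7 + 2) - 5, N(4, 6)))/(413 + 193) = (-√2*√5/4 - 17)/(413 + 193) = (-√10/4 - 17)/606 = (-17 - √10/4)*(1/606) = -17/606 - √10/2424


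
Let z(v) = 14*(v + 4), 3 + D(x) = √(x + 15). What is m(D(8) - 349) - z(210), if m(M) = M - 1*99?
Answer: -3447 + √23 ≈ -3442.2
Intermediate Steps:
D(x) = -3 + √(15 + x) (D(x) = -3 + √(x + 15) = -3 + √(15 + x))
z(v) = 56 + 14*v (z(v) = 14*(4 + v) = 56 + 14*v)
m(M) = -99 + M (m(M) = M - 99 = -99 + M)
m(D(8) - 349) - z(210) = (-99 + ((-3 + √(15 + 8)) - 349)) - (56 + 14*210) = (-99 + ((-3 + √23) - 349)) - (56 + 2940) = (-99 + (-352 + √23)) - 1*2996 = (-451 + √23) - 2996 = -3447 + √23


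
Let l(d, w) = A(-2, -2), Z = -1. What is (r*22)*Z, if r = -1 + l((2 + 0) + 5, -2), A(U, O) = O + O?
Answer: 110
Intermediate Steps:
A(U, O) = 2*O
l(d, w) = -4 (l(d, w) = 2*(-2) = -4)
r = -5 (r = -1 - 4 = -5)
(r*22)*Z = -5*22*(-1) = -110*(-1) = 110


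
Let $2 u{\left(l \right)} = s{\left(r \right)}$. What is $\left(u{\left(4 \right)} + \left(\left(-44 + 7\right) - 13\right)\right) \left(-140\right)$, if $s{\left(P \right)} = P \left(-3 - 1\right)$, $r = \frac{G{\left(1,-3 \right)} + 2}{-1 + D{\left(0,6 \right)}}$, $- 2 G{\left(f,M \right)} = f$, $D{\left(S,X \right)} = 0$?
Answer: $6580$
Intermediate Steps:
$G{\left(f,M \right)} = - \frac{f}{2}$
$r = - \frac{3}{2}$ ($r = \frac{\left(- \frac{1}{2}\right) 1 + 2}{-1 + 0} = \frac{- \frac{1}{2} + 2}{-1} = \frac{3}{2} \left(-1\right) = - \frac{3}{2} \approx -1.5$)
$s{\left(P \right)} = - 4 P$ ($s{\left(P \right)} = P \left(-4\right) = - 4 P$)
$u{\left(l \right)} = 3$ ($u{\left(l \right)} = \frac{\left(-4\right) \left(- \frac{3}{2}\right)}{2} = \frac{1}{2} \cdot 6 = 3$)
$\left(u{\left(4 \right)} + \left(\left(-44 + 7\right) - 13\right)\right) \left(-140\right) = \left(3 + \left(\left(-44 + 7\right) - 13\right)\right) \left(-140\right) = \left(3 - 50\right) \left(-140\right) = \left(-47\right) \left(-140\right) = 6580$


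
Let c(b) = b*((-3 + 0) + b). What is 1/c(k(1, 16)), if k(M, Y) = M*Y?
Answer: 1/208 ≈ 0.0048077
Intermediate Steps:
c(b) = b*(-3 + b)
1/c(k(1, 16)) = 1/((1*16)*(-3 + 1*16)) = 1/(16*(-3 + 16)) = 1/(16*13) = 1/208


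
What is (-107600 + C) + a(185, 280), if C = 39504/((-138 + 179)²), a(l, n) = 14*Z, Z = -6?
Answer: -180977300/1681 ≈ -1.0766e+5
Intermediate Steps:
a(l, n) = -84 (a(l, n) = 14*(-6) = -84)
C = 39504/1681 (C = 39504/(41²) = 39504/1681 ≈ 23.500)
(-107600 + C) + a(185, 280) = (-107600 + 39504/1681) - 84 = -180836096/1681 - 84 = -180977300/1681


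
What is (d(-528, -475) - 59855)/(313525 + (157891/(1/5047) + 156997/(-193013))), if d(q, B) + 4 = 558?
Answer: -3815287971/51289305963743 ≈ -7.4388e-5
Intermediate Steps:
d(q, B) = 554 (d(q, B) = -4 + 558 = 554)
(d(-528, -475) - 59855)/(313525 + (157891/(1/5047) + 156997/(-193013))) = (554 - 59855)/(313525 + (157891/(1/5047) + 156997/(-193013))) = -59301/(313525 + (157891/(1/5047) + 156997*(-1/193013))) = -59301/(313525 + (157891*5047 - 156997/193013)) = -59301/(313525 + (796875877 - 156997/193013)) = -59301/(313525 + 153807403490404/193013) = -59301/153867917891229/193013 = -59301*193013/153867917891229 = -3815287971/51289305963743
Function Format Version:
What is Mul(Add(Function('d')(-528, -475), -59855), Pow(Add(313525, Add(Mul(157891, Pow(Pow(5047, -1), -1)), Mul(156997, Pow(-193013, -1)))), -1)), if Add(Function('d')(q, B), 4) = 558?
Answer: Rational(-3815287971, 51289305963743) ≈ -7.4388e-5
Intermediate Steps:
Function('d')(q, B) = 554 (Function('d')(q, B) = Add(-4, 558) = 554)
Mul(Add(Function('d')(-528, -475), -59855), Pow(Add(313525, Add(Mul(157891, Pow(Pow(5047, -1), -1)), Mul(156997, Pow(-193013, -1)))), -1)) = Mul(Add(554, -59855), Pow(Add(313525, Add(Mul(157891, Pow(Pow(5047, -1), -1)), Mul(156997, Pow(-193013, -1)))), -1)) = Mul(-59301, Pow(Add(313525, Add(Mul(157891, Pow(Rational(1, 5047), -1)), Mul(156997, Rational(-1, 193013)))), -1)) = Mul(-59301, Pow(Add(313525, Add(Mul(157891, 5047), Rational(-156997, 193013))), -1)) = Mul(-59301, Pow(Add(313525, Add(796875877, Rational(-156997, 193013))), -1)) = Mul(-59301, Pow(Add(313525, Rational(153807403490404, 193013)), -1)) = Mul(-59301, Pow(Rational(153867917891229, 193013), -1)) = Mul(-59301, Rational(193013, 153867917891229)) = Rational(-3815287971, 51289305963743)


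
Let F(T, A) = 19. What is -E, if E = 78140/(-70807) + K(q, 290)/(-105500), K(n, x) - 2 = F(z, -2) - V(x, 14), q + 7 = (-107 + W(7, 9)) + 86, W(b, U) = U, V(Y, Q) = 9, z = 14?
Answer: 2061154921/1867534625 ≈ 1.1037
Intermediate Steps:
q = -19 (q = -7 + ((-107 + 9) + 86) = -7 + (-98 + 86) = -7 - 12 = -19)
K(n, x) = 12 (K(n, x) = 2 + (19 - 1*9) = 2 + (19 - 9) = 2 + 10 = 12)
E = -2061154921/1867534625 (E = 78140/(-70807) + 12/(-105500) = 78140*(-1/70807) + 12*(-1/105500) = -78140/70807 - 3/26375 = -2061154921/1867534625 ≈ -1.1037)
-E = -1*(-2061154921/1867534625) = 2061154921/1867534625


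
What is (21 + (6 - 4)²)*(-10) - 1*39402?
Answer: -39652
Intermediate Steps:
(21 + (6 - 4)²)*(-10) - 1*39402 = (21 + 2²)*(-10) - 39402 = (21 + 4)*(-10) - 39402 = 25*(-10) - 39402 = -250 - 39402 = -39652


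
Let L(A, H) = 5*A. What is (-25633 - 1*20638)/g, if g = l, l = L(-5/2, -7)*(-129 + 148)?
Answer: 92542/475 ≈ 194.83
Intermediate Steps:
l = -475/2 (l = (5*(-5/2))*(-129 + 148) = (5*(-5*1/2))*19 = (5*(-5/2))*19 = -25/2*19 = -475/2 ≈ -237.50)
g = -475/2 ≈ -237.50
(-25633 - 1*20638)/g = (-25633 - 1*20638)/(-475/2) = (-25633 - 20638)*(-2/475) = -46271*(-2/475) = 92542/475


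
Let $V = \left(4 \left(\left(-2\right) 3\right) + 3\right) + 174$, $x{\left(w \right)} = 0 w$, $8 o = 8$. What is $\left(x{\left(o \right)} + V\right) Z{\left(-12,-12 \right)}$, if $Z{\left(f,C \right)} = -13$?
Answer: $-1989$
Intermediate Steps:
$o = 1$ ($o = \frac{1}{8} \cdot 8 = 1$)
$x{\left(w \right)} = 0$
$V = 153$ ($V = \left(4 \left(-6\right) + 3\right) + 174 = \left(-24 + 3\right) + 174 = -21 + 174 = 153$)
$\left(x{\left(o \right)} + V\right) Z{\left(-12,-12 \right)} = \left(0 + 153\right) \left(-13\right) = 153 \left(-13\right) = -1989$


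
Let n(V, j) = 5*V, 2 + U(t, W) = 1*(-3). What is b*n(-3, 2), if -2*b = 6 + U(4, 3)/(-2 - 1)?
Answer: 115/2 ≈ 57.500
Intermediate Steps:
U(t, W) = -5 (U(t, W) = -2 + 1*(-3) = -2 - 3 = -5)
b = -23/6 (b = -(6 - 5/(-2 - 1))/2 = -(6 - 5/(-3))/2 = -(6 - ⅓*(-5))/2 = -(6 + 5/3)/2 = -½*23/3 = -23/6 ≈ -3.8333)
b*n(-3, 2) = -115*(-3)/6 = -23/6*(-15) = 115/2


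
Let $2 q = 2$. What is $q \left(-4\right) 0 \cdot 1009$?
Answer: $0$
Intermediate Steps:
$q = 1$ ($q = \frac{1}{2} \cdot 2 = 1$)
$q \left(-4\right) 0 \cdot 1009 = 1 \left(-4\right) 0 \cdot 1009 = \left(-4\right) 0 \cdot 1009 = 0 \cdot 1009 = 0$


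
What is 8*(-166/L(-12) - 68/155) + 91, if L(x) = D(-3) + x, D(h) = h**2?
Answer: 246523/465 ≈ 530.16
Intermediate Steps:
L(x) = 9 + x (L(x) = (-3)**2 + x = 9 + x)
8*(-166/L(-12) - 68/155) + 91 = 8*(-166/(9 - 12) - 68/155) + 91 = 8*(-166/(-3) - 68*1/155) + 91 = 8*(-166*(-1/3) - 68/155) + 91 = 8*(166/3 - 68/155) + 91 = 8*(25526/465) + 91 = 204208/465 + 91 = 246523/465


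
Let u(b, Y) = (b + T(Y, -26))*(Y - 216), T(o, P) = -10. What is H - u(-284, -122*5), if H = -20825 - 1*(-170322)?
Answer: -93347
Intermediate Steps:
H = 149497 (H = -20825 + 170322 = 149497)
u(b, Y) = (-216 + Y)*(-10 + b) (u(b, Y) = (b - 10)*(Y - 216) = (-10 + b)*(-216 + Y) = (-216 + Y)*(-10 + b))
H - u(-284, -122*5) = 149497 - (2160 - 216*(-284) - (-1220)*5 - 122*5*(-284)) = 149497 - (2160 + 61344 - 10*(-610) - 610*(-284)) = 149497 - (2160 + 61344 + 6100 + 173240) = 149497 - 1*242844 = 149497 - 242844 = -93347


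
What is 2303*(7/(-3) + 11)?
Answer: 59878/3 ≈ 19959.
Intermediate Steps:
2303*(7/(-3) + 11) = 2303*(-1/3*7 + 11) = 2303*(-7/3 + 11) = 2303*(26/3) = 59878/3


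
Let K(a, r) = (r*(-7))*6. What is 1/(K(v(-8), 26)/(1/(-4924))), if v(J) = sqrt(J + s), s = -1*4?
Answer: 1/5377008 ≈ 1.8598e-7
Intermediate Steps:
s = -4
v(J) = sqrt(-4 + J) (v(J) = sqrt(J - 4) = sqrt(-4 + J))
K(a, r) = -42*r (K(a, r) = -7*r*6 = -42*r)
1/(K(v(-8), 26)/(1/(-4924))) = 1/((-42*26)/(1/(-4924))) = 1/(-1092/(-1/4924)) = 1/(-1092*(-4924)) = 1/5377008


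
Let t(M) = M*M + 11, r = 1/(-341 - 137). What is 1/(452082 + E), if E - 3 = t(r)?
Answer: 228484/103296702465 ≈ 2.2119e-6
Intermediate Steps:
r = -1/478 (r = 1/(-478) = -1/478 ≈ -0.0020920)
t(M) = 11 + M**2 (t(M) = M**2 + 11 = 11 + M**2)
E = 3198777/228484 (E = 3 + (11 + (-1/478)**2) = 3 + (11 + 1/228484) = 3 + 2513325/228484 = 3198777/228484 ≈ 14.000)
1/(452082 + E) = 1/(452082 + 3198777/228484) = 1/(103296702465/228484) = 228484/103296702465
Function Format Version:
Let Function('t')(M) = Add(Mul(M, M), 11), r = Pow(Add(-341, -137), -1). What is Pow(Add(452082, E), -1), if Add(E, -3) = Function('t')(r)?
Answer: Rational(228484, 103296702465) ≈ 2.2119e-6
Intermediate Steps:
r = Rational(-1, 478) (r = Pow(-478, -1) = Rational(-1, 478) ≈ -0.0020920)
Function('t')(M) = Add(11, Pow(M, 2)) (Function('t')(M) = Add(Pow(M, 2), 11) = Add(11, Pow(M, 2)))
E = Rational(3198777, 228484) (E = Add(3, Add(11, Pow(Rational(-1, 478), 2))) = Add(3, Add(11, Rational(1, 228484))) = Add(3, Rational(2513325, 228484)) = Rational(3198777, 228484) ≈ 14.000)
Pow(Add(452082, E), -1) = Pow(Add(452082, Rational(3198777, 228484)), -1) = Pow(Rational(103296702465, 228484), -1) = Rational(228484, 103296702465)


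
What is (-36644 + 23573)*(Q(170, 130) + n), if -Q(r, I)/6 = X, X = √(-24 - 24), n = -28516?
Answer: 372732636 + 313704*I*√3 ≈ 3.7273e+8 + 5.4335e+5*I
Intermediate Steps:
X = 4*I*√3 (X = √(-48) = 4*I*√3 ≈ 6.9282*I)
Q(r, I) = -24*I*√3
(-36644 + 23573)*(Q(170, 130) + n) = (-36644 + 23573)*(-24*I*√3 - 28516) = -13071*(-28516 - 24*I*√3) = 372732636 + 313704*I*√3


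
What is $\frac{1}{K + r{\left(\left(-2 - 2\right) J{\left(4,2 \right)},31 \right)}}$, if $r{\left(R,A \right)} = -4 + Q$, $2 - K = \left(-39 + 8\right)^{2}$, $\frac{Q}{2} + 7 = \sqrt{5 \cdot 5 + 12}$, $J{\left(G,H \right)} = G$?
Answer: $- \frac{977}{954381} - \frac{2 \sqrt{37}}{954381} \approx -0.0010364$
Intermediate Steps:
$Q = -14 + 2 \sqrt{37}$ ($Q = -14 + 2 \sqrt{5 \cdot 5 + 12} = -14 + 2 \sqrt{25 + 12} = -14 + 2 \sqrt{37} \approx -1.8345$)
$K = -959$ ($K = 2 - \left(-39 + 8\right)^{2} = 2 - \left(-31\right)^{2} = 2 - 961 = -959$)
$r{\left(R,A \right)} = -18 + 2 \sqrt{37}$ ($r{\left(R,A \right)} = -4 - \left(14 - 2 \sqrt{37}\right) = -18 + 2 \sqrt{37}$)
$\frac{1}{K + r{\left(\left(-2 - 2\right) J{\left(4,2 \right)},31 \right)}} = \frac{1}{-959 - \left(18 - 2 \sqrt{37}\right)} = \frac{1}{-977 + 2 \sqrt{37}}$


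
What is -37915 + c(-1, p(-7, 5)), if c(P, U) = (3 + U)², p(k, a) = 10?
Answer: -37746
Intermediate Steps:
-37915 + c(-1, p(-7, 5)) = -37915 + (3 + 10)² = -37915 + 13² = -37915 + 169 = -37746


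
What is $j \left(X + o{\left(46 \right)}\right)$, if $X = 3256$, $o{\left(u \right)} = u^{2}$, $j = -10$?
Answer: $-53720$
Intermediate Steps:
$j \left(X + o{\left(46 \right)}\right) = - 10 \left(3256 + 46^{2}\right) = - 10 \left(3256 + 2116\right) = \left(-10\right) 5372 = -53720$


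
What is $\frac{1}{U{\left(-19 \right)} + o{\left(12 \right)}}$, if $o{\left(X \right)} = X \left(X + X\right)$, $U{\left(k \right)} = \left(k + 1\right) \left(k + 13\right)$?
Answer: $\frac{1}{396} \approx 0.0025253$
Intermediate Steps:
$U{\left(k \right)} = \left(1 + k\right) \left(13 + k\right)$
$o{\left(X \right)} = 2 X^{2}$ ($o{\left(X \right)} = X 2 X = 2 X^{2}$)
$\frac{1}{U{\left(-19 \right)} + o{\left(12 \right)}} = \frac{1}{\left(13 + \left(-19\right)^{2} + 14 \left(-19\right)\right) + 2 \cdot 12^{2}} = \frac{1}{\left(13 + 361 - 266\right) + 2 \cdot 144} = \frac{1}{108 + 288} = \frac{1}{396}$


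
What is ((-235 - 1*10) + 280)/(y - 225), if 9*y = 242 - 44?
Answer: -5/29 ≈ -0.17241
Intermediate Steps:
y = 22 (y = (242 - 44)/9 = (⅑)*198 = 22)
((-235 - 1*10) + 280)/(y - 225) = ((-235 - 1*10) + 280)/(22 - 225) = ((-235 - 10) + 280)/(-203) = (-245 + 280)*(-1/203) = 35*(-1/203) = -5/29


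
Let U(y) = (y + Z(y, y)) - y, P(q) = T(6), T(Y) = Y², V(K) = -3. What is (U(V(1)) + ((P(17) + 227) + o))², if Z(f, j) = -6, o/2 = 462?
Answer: 1394761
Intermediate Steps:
o = 924 (o = 2*462 = 924)
P(q) = 36 (P(q) = 6² = 36)
U(y) = -6 (U(y) = (y - 6) - y = (-6 + y) - y = -6)
(U(V(1)) + ((P(17) + 227) + o))² = (-6 + ((36 + 227) + 924))² = (-6 + (263 + 924))² = (-6 + 1187)² = 1181² = 1394761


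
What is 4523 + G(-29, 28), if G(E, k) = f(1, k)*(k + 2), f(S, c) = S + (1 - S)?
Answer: 4553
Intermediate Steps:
f(S, c) = 1
G(E, k) = 2 + k (G(E, k) = 1*(k + 2) = 1*(2 + k) = 2 + k)
4523 + G(-29, 28) = 4523 + (2 + 28) = 4523 + 30 = 4553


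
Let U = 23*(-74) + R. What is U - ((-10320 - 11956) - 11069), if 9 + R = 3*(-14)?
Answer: 31592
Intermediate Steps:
R = -51 (R = -9 + 3*(-14) = -9 - 42 = -51)
U = -1753 (U = 23*(-74) - 51 = -1702 - 51 = -1753)
U - ((-10320 - 11956) - 11069) = -1753 - ((-10320 - 11956) - 11069) = -1753 - (-22276 - 11069) = -1753 - 1*(-33345) = -1753 + 33345 = 31592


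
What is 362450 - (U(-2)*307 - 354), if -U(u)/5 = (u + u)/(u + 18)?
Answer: 1449681/4 ≈ 3.6242e+5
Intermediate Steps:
U(u) = -10*u/(18 + u) (U(u) = -5*(u + u)/(u + 18) = -5*2*u/(18 + u) = -10*u/(18 + u))
362450 - (U(-2)*307 - 354) = 362450 - (-10*(-2)/(18 - 2)*307 - 354) = 362450 - (-10*(-2)/16*307 - 354) = 362450 - (-10*(-2)*1/16*307 - 354) = 362450 - ((5/4)*307 - 354) = 362450 - (1535/4 - 354) = 362450 - 1*119/4 = 362450 - 119/4 = 1449681/4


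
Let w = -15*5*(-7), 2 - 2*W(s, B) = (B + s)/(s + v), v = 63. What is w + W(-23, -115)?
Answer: 21109/40 ≈ 527.72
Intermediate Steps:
W(s, B) = 1 - (B + s)/(2*(63 + s)) (W(s, B) = 1 - (B + s)/(2*(s + 63)) = 1 - (B + s)/(2*(63 + s)))
w = 525 (w = -75*(-7) = 525)
w + W(-23, -115) = 525 + (126 - 23 - 1*(-115))/(2*(63 - 23)) = 525 + (½)*(126 - 23 + 115)/40 = 525 + (½)*(1/40)*218 = 525 + 109/40 = 21109/40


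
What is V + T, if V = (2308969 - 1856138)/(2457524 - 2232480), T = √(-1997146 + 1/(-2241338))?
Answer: 452831/225044 + I*√10032854717419924962/2241338 ≈ 2.0122 + 1413.2*I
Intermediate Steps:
T = I*√10032854717419924962/2241338 (T = √(-1997146 - 1/2241338) = √(-4476279221349/2241338) = I*√10032854717419924962/2241338 ≈ 1413.2*I)
V = 452831/225044 ≈ 2.0122
V + T = 452831/225044 + I*√10032854717419924962/2241338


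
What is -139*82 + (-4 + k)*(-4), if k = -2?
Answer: -11374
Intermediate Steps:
-139*82 + (-4 + k)*(-4) = -139*82 + (-4 - 2)*(-4) = -11398 - 6*(-4) = -11398 + 24 = -11374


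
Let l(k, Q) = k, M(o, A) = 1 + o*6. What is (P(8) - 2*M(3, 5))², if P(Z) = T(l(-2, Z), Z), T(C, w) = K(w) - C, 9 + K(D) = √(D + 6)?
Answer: (45 - √14)² ≈ 1702.3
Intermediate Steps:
M(o, A) = 1 + 6*o
K(D) = -9 + √(6 + D) (K(D) = -9 + √(D + 6) = -9 + √(6 + D))
T(C, w) = -9 + √(6 + w) - C (T(C, w) = (-9 + √(6 + w)) - C = -9 + √(6 + w) - C)
P(Z) = -7 + √(6 + Z) (P(Z) = -9 + √(6 + Z) - 1*(-2) = -9 + √(6 + Z) + 2 = -7 + √(6 + Z))
(P(8) - 2*M(3, 5))² = ((-7 + √(6 + 8)) - 2*(1 + 6*3))² = ((-7 + √14) - 2*(1 + 18))² = ((-7 + √14) - 2*19)² = ((-7 + √14) - 38)² = (-45 + √14)²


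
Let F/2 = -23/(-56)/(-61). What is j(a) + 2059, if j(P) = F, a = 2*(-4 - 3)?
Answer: 3516749/1708 ≈ 2059.0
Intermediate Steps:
a = -14 (a = 2*(-7) = -14)
F = -23/1708 (F = 2*(-23/(-56)/(-61)) = 2*(-23*(-1/56)*(-1/61)) = 2*((23/56)*(-1/61)) = 2*(-23/3416) = -23/1708 ≈ -0.013466)
j(P) = -23/1708
j(a) + 2059 = -23/1708 + 2059 = 3516749/1708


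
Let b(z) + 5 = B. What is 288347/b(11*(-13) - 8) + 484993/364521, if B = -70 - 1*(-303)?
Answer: 11691012799/9234532 ≈ 1266.0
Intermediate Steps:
B = 233 (B = -70 + 303 = 233)
b(z) = 228 (b(z) = -5 + 233 = 228)
288347/b(11*(-13) - 8) + 484993/364521 = 288347/228 + 484993/364521 = 11691012799/9234532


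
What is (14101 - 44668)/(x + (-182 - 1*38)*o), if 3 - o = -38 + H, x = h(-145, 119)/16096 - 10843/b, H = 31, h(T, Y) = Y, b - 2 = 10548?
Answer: 2595333928800/186880716739 ≈ 13.888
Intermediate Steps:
b = 10550 (b = 2 + 10548 = 10550)
x = -86636739/84906400 (x = 119/16096 - 10843/10550 = -86636739/84906400 ≈ -1.0204)
o = 10 (o = 3 - (-38 + 31) = 3 - 1*(-7) = 3 + 7 = 10)
(14101 - 44668)/(x + (-182 - 1*38)*o) = (14101 - 44668)/(-86636739/84906400 + (-182 - 1*38)*10) = -30567/(-86636739/84906400 + (-182 - 38)*10) = -30567/(-86636739/84906400 - 220*10) = -30567/(-86636739/84906400 - 2200) = -30567/(-186880716739/84906400) = -30567*(-84906400/186880716739) = 2595333928800/186880716739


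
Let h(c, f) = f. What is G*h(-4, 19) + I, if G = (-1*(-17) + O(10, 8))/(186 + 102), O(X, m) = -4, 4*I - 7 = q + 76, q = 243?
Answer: 23719/288 ≈ 82.358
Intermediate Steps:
I = 163/2 (I = 7/4 + (243 + 76)/4 = 7/4 + (¼)*319 = 7/4 + 319/4 = 163/2 ≈ 81.500)
G = 13/288 (G = (-1*(-17) - 4)/(186 + 102) = (17 - 4)/288 = 13*(1/288) = 13/288 ≈ 0.045139)
G*h(-4, 19) + I = (13/288)*19 + 163/2 = 247/288 + 163/2 = 23719/288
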